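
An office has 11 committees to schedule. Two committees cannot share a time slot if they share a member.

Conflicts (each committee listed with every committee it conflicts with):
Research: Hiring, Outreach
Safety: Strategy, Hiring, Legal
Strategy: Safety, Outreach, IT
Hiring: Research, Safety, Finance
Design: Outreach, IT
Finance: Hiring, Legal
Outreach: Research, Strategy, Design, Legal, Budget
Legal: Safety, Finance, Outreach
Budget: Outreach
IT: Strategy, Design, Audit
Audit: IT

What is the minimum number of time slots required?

The cycle Research-Outreach-Strategy-Safety-Hiring-Research has odd length 5, so it cannot be 2-colored; at least 3 time slots are needed.
3 time slots suffice: time slot 1 → {Safety, Finance, Outreach, IT}; time slot 2 → {Strategy, Hiring, Design, Legal, Budget, Audit}; time slot 3 → {Research}. Every pair that conflicts lands in different time slots.

3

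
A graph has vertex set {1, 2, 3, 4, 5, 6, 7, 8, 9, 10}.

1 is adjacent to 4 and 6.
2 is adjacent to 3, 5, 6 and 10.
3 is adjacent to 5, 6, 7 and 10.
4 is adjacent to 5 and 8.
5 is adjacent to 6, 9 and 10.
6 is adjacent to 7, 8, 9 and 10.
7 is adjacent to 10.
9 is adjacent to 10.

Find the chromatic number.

2, 3, 5, 6, 10 are pairwise adjacent (a clique of size 5), so at least 5 colors are needed.
5 colors suffice: color red → {4, 6}; color blue → {1, 8, 10}; color green → {5, 7}; color yellow → {3, 9}; color purple → {2}. Each edge has distinct colors on its endpoints.

5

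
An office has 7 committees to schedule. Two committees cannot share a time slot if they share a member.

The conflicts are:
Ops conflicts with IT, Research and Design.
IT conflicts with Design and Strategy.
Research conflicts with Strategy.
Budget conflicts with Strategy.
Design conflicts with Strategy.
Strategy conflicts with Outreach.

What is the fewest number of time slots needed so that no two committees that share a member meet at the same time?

IT, Design, Strategy are mutually in conflict, so at least 3 time slots are needed.
3 time slots suffice: Ops=1, IT=3, Research=2, Budget=2, Design=2, Strategy=1, Outreach=2. Every pair that conflicts lands in different time slots.

3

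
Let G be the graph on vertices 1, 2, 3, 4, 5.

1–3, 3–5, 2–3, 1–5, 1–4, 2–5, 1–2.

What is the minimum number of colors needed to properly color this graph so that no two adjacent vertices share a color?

1, 2, 3, 5 form a clique, so at least 4 colors are needed.
4 colors suffice: color red → {1}; color blue → {2, 4}; color green → {3}; color yellow → {5}. Each edge has distinct colors on its endpoints.

4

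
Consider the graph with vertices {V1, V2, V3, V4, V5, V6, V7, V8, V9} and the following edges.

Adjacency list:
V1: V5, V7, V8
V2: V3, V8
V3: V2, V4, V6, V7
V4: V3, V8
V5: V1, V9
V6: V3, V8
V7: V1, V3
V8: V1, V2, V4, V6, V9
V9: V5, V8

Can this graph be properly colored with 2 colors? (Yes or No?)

No

The cycle V1-V8-V2-V3-V7-V1 has odd length 5, so it cannot be 2-colored; at least 3 colors are needed.
So 2 colors are not enough.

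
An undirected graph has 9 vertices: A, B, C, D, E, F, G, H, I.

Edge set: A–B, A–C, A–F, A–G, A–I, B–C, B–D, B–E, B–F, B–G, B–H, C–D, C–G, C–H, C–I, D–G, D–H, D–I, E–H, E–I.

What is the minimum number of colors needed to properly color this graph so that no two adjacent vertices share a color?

B, C, D, H are mutually adjacent (a clique of size 4), so at least 4 colors are needed.
4 colors suffice: color red → {B, I}; color blue → {C, E, F}; color green → {A, D}; color yellow → {G, H}. No two adjacent vertices share a color.

4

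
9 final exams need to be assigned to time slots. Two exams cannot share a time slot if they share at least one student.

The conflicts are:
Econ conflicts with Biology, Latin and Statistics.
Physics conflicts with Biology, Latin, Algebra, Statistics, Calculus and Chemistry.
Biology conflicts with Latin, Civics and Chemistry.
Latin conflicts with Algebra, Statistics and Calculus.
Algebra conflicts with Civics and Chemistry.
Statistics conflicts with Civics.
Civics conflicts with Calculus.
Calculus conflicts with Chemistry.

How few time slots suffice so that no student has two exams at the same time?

3

Physics, Biology, Chemistry are mutually in conflict, so at least 3 time slots are needed.
Using 3 time slots: Econ=1, Physics=1, Biology=3, Latin=2, Algebra=3, Statistics=3, Civics=1, Calculus=3, Chemistry=2. No two conflicting exams share a time slot.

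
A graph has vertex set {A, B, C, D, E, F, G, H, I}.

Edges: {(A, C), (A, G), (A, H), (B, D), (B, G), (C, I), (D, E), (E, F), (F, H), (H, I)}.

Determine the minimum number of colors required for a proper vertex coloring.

The cycle D-E-F-H-A-G-B-D has odd length 7, so it cannot be 2-colored; at least 3 colors are needed.
3 colors suffice: A=2, B=2, C=1, D=3, E=1, F=2, G=1, H=1, I=2. Each edge has distinct colors on its endpoints.

3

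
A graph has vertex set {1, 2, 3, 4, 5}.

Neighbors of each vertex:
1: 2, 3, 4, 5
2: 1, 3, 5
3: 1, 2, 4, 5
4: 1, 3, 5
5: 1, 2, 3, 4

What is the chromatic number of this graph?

4

1, 3, 4, 5 are pairwise adjacent (a clique of size 4), so at least 4 colors are needed.
A valid assignment using 4 colors: 1=c, 2=d, 3=b, 4=d, 5=a. Each edge has distinct colors on its endpoints.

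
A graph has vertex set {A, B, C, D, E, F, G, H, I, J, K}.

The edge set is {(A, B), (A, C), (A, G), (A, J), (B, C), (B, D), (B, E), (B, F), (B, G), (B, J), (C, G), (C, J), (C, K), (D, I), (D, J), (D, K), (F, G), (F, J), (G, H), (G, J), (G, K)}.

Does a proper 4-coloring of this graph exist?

A, B, C, G, J are pairwise adjacent (a clique of size 5), so at least 5 colors are needed.
So 4 colors are not enough.

No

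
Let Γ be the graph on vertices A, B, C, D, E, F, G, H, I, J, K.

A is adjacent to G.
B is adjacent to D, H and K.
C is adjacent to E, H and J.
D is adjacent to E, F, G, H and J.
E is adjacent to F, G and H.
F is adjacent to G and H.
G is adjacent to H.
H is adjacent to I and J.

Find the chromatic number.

D, E, F, G, H are mutually adjacent (a clique of size 5), so at least 5 colors are needed.
5 colors suffice: color 1 → {A, H, K}; color 2 → {C, D, I}; color 3 → {B, E, J}; color 4 → {G}; color 5 → {F}. Each edge has distinct colors on its endpoints.

5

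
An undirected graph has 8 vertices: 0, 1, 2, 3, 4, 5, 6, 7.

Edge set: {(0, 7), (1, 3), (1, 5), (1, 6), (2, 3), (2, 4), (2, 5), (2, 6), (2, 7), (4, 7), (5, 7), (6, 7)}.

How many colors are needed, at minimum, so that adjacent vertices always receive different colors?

2, 5, 7 are mutually adjacent, so at least 3 colors are needed.
3 colors suffice: color a → {0, 1, 2}; color b → {3, 7}; color c → {4, 5, 6}. Each edge has distinct colors on its endpoints.

3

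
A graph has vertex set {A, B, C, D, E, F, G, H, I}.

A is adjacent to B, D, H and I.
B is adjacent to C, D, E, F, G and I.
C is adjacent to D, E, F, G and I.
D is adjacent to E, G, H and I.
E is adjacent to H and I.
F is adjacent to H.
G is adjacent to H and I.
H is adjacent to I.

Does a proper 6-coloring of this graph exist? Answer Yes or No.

The chromatic number is 5. B, C, D, E, I are pairwise adjacent (a clique of size 5), so at least 5 colors are needed.
5 colors suffice: color red → {B, H}; color blue → {F, I}; color green → {D}; color yellow → {A, C}; color purple → {E, G}.
Since 6 ≥ 5, a proper 6-coloring certainly exists.

Yes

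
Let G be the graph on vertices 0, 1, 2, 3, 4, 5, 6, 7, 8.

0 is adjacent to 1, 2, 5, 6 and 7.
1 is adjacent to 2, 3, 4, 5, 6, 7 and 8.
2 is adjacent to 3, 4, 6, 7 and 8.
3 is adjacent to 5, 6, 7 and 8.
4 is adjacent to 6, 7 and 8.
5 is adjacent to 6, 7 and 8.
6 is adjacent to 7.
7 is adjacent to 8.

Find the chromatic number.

1, 2, 3, 6, 7 are mutually adjacent (a clique of size 5), so at least 5 colors are needed.
5 colors suffice: 0=e, 1=b, 2=d, 3=e, 4=e, 5=d, 6=c, 7=a, 8=c. Each edge has distinct colors on its endpoints.

5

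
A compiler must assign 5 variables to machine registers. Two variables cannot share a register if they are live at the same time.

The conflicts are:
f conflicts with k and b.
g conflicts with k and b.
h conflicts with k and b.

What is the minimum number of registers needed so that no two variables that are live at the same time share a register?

2

h and b conflict, so at least 2 registers are needed.
2 registers suffice: f=2, g=2, h=2, k=1, b=1. Each listed conflict is separated.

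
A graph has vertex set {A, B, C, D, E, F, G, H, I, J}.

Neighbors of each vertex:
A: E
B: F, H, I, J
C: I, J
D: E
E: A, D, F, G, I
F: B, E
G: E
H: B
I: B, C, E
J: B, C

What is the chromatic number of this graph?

2

B and H are adjacent, so at least 2 colors are needed.
2 colors suffice: color 1 → {B, C, E}; color 2 → {A, D, F, G, H, I, J}. Every edge joins two different colors.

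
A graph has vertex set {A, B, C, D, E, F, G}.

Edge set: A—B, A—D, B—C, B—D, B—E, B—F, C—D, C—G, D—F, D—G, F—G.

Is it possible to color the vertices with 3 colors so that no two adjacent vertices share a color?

Yes

The chromatic number is 3. D, F, G are mutually adjacent, so at least 3 colors are needed.
A valid assignment using 3 colors: A=green, B=blue, C=green, D=red, E=red, F=green, G=blue.
That is already a proper 3-coloring.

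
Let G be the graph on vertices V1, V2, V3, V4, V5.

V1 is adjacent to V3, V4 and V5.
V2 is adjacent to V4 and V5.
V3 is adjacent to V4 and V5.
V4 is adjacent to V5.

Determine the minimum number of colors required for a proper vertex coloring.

V1, V3, V4, V5 form a clique, so at least 4 colors are needed.
4 colors suffice: color 1 → {V5}; color 2 → {V4}; color 3 → {V2, V3}; color 4 → {V1}. Each edge has distinct colors on its endpoints.

4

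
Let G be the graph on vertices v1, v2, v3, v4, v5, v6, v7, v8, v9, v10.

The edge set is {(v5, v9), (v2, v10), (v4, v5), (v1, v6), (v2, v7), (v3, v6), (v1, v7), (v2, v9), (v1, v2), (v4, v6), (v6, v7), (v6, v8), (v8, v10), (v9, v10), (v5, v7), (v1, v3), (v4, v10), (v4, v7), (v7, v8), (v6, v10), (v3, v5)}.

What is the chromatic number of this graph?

v6, v8, v10 form a triangle, so at least 3 colors are needed.
A valid assignment using 3 colors: v1=3, v2=1, v3=2, v4=3, v5=1, v6=1, v7=2, v8=3, v9=3, v10=2. Each edge has distinct colors on its endpoints.

3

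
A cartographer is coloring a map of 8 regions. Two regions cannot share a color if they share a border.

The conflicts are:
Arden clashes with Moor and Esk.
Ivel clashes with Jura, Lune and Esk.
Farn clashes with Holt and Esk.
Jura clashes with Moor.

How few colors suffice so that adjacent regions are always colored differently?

The cycle Moor-Jura-Ivel-Esk-Arden-Moor has odd length 5, so it cannot be 2-colored; at least 3 colors are needed.
3 colors suffice: color 1 → {Ivel, Farn, Moor}; color 2 → {Jura, Lune, Holt, Esk}; color 3 → {Arden}. Each listed conflict is separated.

3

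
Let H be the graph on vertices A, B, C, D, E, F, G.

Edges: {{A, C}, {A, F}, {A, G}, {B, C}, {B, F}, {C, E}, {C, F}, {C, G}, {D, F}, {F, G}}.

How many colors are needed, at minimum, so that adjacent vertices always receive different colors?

A, C, F, G form a clique, so at least 4 colors are needed.
4 colors suffice: color 1 → {C, D}; color 2 → {E, F}; color 3 → {B, G}; color 4 → {A}. No two adjacent vertices share a color.

4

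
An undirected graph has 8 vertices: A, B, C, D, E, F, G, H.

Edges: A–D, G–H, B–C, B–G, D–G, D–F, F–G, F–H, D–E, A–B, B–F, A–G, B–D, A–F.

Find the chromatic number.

A, B, D, F, G form a clique, so at least 5 colors are needed.
5 colors suffice: color 1 → {C, E, F}; color 2 → {D, H}; color 3 → {G}; color 4 → {B}; color 5 → {A}. No two adjacent vertices share a color.

5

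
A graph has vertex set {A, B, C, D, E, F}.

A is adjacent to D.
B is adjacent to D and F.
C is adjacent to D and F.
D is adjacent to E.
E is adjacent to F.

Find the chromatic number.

C and D are adjacent, so at least 2 colors are needed.
2 colors suffice: color 1 → {D, F}; color 2 → {A, B, C, E}. No two adjacent vertices share a color.

2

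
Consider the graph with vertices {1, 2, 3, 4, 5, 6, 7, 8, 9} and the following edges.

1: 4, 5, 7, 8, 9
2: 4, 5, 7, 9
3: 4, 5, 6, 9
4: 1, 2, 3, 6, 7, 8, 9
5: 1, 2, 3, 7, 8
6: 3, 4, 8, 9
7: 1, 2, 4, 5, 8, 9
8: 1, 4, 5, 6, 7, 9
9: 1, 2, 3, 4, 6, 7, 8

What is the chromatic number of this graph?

5

1, 4, 7, 8, 9 are pairwise adjacent (a clique of size 5), so at least 5 colors are needed.
5 colors suffice: 1=purple, 2=green, 3=green, 4=red, 5=red, 6=yellow, 7=yellow, 8=green, 9=blue. Each edge has distinct colors on its endpoints.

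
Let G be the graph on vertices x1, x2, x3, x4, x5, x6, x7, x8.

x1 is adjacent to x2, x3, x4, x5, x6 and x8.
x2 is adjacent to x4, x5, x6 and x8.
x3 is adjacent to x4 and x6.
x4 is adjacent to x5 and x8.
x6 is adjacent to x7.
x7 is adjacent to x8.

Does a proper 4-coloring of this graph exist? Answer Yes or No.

Yes

The chromatic number is 4. x1, x2, x4, x5 are mutually adjacent (a clique of size 4), so at least 4 colors are needed.
4 colors suffice: color 1 → {x1, x7}; color 2 → {x2, x3}; color 3 → {x4, x6}; color 4 → {x5, x8}.
That is already a proper 4-coloring.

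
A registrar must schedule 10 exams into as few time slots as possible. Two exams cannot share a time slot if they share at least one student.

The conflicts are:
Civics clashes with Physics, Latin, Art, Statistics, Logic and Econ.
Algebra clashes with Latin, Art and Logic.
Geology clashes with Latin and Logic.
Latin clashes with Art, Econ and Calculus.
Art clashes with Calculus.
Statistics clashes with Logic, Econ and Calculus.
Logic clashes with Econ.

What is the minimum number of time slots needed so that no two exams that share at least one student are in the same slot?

Civics, Statistics, Logic, Econ are mutually in conflict, so at least 4 time slots are needed.
4 time slots suffice: Civics=2, Physics=1, Algebra=2, Geology=2, Latin=1, Art=3, Statistics=4, Logic=1, Econ=3, Calculus=2. Each listed conflict is separated.

4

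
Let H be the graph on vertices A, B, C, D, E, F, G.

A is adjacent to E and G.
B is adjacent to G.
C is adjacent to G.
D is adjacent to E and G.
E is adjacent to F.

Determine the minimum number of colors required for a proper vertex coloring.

2

D and E are adjacent, so at least 2 colors are needed.
2 colors suffice: color 1 → {E, G}; color 2 → {A, B, C, D, F}. No two adjacent vertices share a color.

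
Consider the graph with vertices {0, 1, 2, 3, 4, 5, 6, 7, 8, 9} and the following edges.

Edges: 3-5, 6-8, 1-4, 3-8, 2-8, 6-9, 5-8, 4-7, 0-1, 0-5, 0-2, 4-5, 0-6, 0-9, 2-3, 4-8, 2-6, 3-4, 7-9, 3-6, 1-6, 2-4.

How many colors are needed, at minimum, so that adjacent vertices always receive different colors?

2, 3, 6, 8 form a clique, so at least 4 colors are needed.
A valid assignment using 4 colors: 0=blue, 1=green, 2=yellow, 3=blue, 4=red, 5=yellow, 6=red, 7=blue, 8=green, 9=green. Each edge has distinct colors on its endpoints.

4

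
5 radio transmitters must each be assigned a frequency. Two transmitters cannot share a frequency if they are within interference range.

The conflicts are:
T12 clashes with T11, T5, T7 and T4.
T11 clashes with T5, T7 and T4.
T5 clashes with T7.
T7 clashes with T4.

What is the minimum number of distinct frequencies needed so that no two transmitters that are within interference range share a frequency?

T12, T11, T7, T4 pairwise conflict, so at least 4 frequencies are needed.
Using 4 frequencies: T12=1, T11=2, T5=4, T7=3, T4=4. Every pair that conflicts lands in different frequencies.

4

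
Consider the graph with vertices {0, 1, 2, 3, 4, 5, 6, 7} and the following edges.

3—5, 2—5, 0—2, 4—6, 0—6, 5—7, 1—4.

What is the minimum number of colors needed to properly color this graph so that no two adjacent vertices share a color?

2 and 5 are adjacent, so at least 2 colors are needed.
A valid assignment using 2 colors: 0=a, 1=b, 2=b, 3=b, 4=a, 5=a, 6=b, 7=b. Every edge joins two different colors.

2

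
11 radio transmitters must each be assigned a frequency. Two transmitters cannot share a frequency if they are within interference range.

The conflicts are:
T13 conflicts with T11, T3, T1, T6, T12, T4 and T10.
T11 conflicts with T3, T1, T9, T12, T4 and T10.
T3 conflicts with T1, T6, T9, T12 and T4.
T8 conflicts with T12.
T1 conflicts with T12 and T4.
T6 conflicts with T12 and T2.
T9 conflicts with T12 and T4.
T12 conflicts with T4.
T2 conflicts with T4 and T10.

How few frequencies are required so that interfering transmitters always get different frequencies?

T13, T11, T3, T1, T12, T4 pairwise conflict, so at least 6 frequencies are needed.
6 frequencies suffice: T13=2, T11=4, T3=5, T8=2, T1=6, T6=3, T9=2, T12=1, T2=1, T4=3, T10=3. Every pair that conflicts lands in different frequencies.

6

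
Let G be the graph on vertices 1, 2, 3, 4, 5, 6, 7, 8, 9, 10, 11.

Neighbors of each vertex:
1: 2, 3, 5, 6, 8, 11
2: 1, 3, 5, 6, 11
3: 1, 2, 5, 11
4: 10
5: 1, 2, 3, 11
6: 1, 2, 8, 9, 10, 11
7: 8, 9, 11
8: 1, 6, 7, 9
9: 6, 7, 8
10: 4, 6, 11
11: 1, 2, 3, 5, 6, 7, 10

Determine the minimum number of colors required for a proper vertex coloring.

1, 2, 3, 5, 11 form a clique, so at least 5 colors are needed.
5 colors suffice: 1=green, 2=yellow, 3=blue, 4=red, 5=purple, 6=blue, 7=blue, 8=red, 9=green, 10=green, 11=red. Every edge joins two different colors.

5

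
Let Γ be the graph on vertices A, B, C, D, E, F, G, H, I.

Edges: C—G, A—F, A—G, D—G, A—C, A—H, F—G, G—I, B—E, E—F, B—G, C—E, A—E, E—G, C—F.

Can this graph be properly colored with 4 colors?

A, C, E, F, G are pairwise adjacent (a clique of size 5), so at least 5 colors are needed.
So 4 colors are not enough.

No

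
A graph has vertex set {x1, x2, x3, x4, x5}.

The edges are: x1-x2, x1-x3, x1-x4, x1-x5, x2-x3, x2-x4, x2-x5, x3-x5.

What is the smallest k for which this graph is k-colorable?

4

x1, x2, x3, x5 are mutually adjacent (a clique of size 4), so at least 4 colors are needed.
A valid assignment using 4 colors: x1=2, x2=1, x3=4, x4=3, x5=3. Each edge has distinct colors on its endpoints.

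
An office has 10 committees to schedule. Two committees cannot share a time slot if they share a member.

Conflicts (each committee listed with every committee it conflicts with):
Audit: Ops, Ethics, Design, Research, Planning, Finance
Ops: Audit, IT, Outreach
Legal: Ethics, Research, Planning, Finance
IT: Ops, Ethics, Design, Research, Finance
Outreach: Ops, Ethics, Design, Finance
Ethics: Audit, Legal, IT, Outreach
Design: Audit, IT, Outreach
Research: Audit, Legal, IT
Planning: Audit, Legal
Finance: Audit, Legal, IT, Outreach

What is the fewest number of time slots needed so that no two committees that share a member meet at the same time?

Ops and IT conflict, so at least 2 time slots are needed.
Using 2 time slots: Audit=1, Ops=2, Legal=1, IT=1, Outreach=1, Ethics=2, Design=2, Research=2, Planning=2, Finance=2. No two conflicting committees share a time slot.

2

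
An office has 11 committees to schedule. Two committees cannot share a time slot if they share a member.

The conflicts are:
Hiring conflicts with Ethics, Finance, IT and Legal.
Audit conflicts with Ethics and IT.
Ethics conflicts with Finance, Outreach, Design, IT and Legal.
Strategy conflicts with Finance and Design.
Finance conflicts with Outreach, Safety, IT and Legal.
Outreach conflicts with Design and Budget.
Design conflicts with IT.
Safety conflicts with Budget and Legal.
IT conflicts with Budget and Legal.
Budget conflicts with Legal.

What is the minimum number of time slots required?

Hiring, Ethics, Finance, IT, Legal pairwise conflict, so at least 5 time slots are needed.
Using 5 time slots: Hiring=5, Audit=1, Ethics=2, Strategy=2, Finance=1, Outreach=3, Design=1, Safety=2, IT=3, Budget=1, Legal=4. No two conflicting committees share a time slot.

5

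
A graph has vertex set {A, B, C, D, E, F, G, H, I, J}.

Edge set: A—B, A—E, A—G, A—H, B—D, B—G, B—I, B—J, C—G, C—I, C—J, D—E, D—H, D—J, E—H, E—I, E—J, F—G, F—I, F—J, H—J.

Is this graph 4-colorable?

The chromatic number is 4. D, E, H, J form a clique, so at least 4 colors are needed.
A valid assignment using 4 colors: A=1, B=2, C=2, D=4, E=2, F=2, G=3, H=3, I=1, J=1.
That is already a proper 4-coloring.

Yes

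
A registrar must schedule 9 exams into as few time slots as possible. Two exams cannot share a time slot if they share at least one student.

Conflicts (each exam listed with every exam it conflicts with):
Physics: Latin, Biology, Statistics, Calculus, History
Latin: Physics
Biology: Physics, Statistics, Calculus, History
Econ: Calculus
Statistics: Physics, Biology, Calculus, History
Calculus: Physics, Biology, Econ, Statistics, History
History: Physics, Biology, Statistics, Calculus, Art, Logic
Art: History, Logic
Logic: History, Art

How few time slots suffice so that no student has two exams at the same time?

5

Physics, Biology, Statistics, Calculus, History are mutually in conflict, so at least 5 time slots are needed.
Using 5 time slots: Physics=3, Latin=1, Biology=5, Econ=1, Statistics=4, Calculus=2, History=1, Art=2, Logic=3. Every pair that conflicts lands in different time slots.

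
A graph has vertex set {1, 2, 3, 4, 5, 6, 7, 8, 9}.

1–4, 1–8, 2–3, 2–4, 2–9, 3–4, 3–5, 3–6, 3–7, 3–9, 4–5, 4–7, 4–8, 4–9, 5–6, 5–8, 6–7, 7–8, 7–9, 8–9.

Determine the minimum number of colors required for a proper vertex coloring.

4, 7, 8, 9 are pairwise adjacent (a clique of size 4), so at least 4 colors are needed.
4 colors suffice: color red → {4, 6}; color blue → {3, 8}; color green → {1, 5, 9}; color yellow → {2, 7}. No two adjacent vertices share a color.

4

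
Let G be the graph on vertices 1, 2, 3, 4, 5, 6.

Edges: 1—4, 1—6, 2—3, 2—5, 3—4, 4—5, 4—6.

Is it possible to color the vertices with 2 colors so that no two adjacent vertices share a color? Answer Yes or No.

No

1, 4, 6 form a triangle, so at least 3 colors are needed.
So 2 colors are not enough.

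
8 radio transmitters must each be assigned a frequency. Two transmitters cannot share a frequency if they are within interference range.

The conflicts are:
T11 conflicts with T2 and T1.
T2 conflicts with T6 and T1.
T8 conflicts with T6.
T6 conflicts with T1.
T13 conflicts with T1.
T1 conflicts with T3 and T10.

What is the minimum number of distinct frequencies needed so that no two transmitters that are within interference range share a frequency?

3

T2, T6, T1 pairwise conflict, so at least 3 frequencies are needed.
3 frequencies suffice: frequency 1 → {T8, T1}; frequency 2 → {T11, T6, T13, T3, T10}; frequency 3 → {T2}. Every pair that conflicts lands in different frequencies.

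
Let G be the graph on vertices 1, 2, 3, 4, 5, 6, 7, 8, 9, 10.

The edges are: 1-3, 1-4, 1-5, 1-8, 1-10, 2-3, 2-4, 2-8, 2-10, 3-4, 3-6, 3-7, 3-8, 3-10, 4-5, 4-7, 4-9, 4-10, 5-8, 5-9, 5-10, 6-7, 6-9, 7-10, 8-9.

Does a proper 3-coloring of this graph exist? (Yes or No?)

No

2, 3, 4, 10 are mutually adjacent (a clique of size 4), so at least 4 colors are needed.
So 3 colors are not enough.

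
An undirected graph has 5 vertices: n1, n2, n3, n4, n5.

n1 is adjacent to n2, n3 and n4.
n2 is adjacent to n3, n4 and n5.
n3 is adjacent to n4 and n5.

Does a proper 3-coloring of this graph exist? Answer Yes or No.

n1, n2, n3, n4 are mutually adjacent (a clique of size 4), so at least 4 colors are needed.
So 3 colors are not enough.

No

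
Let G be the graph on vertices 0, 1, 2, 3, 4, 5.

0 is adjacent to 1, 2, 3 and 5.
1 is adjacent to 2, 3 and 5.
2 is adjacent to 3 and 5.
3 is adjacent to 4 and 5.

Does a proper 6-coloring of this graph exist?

The chromatic number is 5. 0, 1, 2, 3, 5 form a clique, so at least 5 colors are needed.
5 colors suffice: color a → {3}; color b → {2, 4}; color c → {0}; color d → {5}; color e → {1}.
Since 6 ≥ 5, a proper 6-coloring certainly exists.

Yes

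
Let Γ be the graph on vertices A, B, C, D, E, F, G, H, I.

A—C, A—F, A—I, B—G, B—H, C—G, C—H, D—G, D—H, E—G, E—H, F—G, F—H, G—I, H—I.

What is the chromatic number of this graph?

A and I are adjacent, so at least 2 colors are needed.
2 colors suffice: color 1 → {A, G, H}; color 2 → {B, C, D, E, F, I}. Every edge joins two different colors.

2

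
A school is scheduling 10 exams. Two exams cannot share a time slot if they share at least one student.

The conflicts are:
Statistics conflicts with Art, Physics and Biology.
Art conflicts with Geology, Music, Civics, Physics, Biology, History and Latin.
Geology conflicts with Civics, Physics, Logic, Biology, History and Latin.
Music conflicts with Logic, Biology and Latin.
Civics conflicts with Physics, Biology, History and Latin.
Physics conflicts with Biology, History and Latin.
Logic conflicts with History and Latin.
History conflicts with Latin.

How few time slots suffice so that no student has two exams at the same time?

6

Art, Geology, Civics, Physics, History, Latin all conflict with each other, so at least 6 time slots are needed.
Using 6 time slots: Statistics=3, Art=1, Geology=3, Music=3, Civics=5, Physics=4, Logic=1, Biology=2, History=6, Latin=2. Each listed conflict is separated.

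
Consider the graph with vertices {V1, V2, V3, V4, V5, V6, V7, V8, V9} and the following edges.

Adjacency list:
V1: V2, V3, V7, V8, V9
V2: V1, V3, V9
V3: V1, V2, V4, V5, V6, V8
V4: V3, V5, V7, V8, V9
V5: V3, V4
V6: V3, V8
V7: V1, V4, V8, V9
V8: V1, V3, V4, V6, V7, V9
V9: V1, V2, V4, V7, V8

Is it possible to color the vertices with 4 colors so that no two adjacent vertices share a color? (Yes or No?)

The chromatic number is 4. V1, V7, V8, V9 form a clique, so at least 4 colors are needed.
4 colors suffice: color 1 → {V2, V5, V8}; color 2 → {V3, V9}; color 3 → {V1, V4, V6}; color 4 → {V7}.
That is already a proper 4-coloring.

Yes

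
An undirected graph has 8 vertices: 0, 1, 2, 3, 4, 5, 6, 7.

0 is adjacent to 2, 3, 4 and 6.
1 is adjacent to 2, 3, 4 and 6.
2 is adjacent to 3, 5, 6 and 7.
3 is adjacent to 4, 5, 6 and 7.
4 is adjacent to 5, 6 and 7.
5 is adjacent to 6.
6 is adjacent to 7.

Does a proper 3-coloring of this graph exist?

2, 3, 6, 7 form a clique, so at least 4 colors are needed.
So 3 colors are not enough.

No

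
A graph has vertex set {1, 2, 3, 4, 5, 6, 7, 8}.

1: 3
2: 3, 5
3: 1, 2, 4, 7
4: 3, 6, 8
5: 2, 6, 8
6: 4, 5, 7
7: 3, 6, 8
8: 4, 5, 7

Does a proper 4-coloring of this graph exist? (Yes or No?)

The chromatic number is 3. The cycle 3-7-6-5-2-3 has odd length 5, so it cannot be 2-colored; at least 3 colors are needed.
One proper 3-coloring: 1=blue, 2=green, 3=red, 4=blue, 5=blue, 6=red, 7=blue, 8=red.
Since 4 ≥ 3, a proper 4-coloring certainly exists.

Yes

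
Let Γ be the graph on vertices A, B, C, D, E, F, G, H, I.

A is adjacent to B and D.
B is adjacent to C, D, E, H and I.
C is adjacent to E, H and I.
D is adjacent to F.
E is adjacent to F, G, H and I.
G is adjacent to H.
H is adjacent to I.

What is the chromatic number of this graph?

5

B, C, E, H, I are mutually adjacent (a clique of size 5), so at least 5 colors are needed.
5 colors suffice: color 1 → {D, E}; color 2 → {B, F, G}; color 3 → {A, H}; color 4 → {I}; color 5 → {C}. Every edge joins two different colors.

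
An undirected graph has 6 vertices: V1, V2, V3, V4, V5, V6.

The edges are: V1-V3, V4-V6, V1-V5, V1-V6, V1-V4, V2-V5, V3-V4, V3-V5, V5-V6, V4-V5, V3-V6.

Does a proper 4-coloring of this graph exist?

No

V1, V3, V4, V5, V6 are pairwise adjacent (a clique of size 5), so at least 5 colors are needed.
So 4 colors are not enough.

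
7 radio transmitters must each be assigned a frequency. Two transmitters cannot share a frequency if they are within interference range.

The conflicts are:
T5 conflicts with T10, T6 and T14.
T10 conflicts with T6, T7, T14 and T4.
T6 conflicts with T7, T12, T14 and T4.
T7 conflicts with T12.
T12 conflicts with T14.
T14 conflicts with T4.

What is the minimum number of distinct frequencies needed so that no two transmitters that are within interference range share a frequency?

T10, T6, T14, T4 pairwise conflict, so at least 4 frequencies are needed.
4 frequencies suffice: frequency 1 → {T6}; frequency 2 → {T7, T14}; frequency 3 → {T10, T12}; frequency 4 → {T5, T4}. No two conflicting transmitters share a frequency.

4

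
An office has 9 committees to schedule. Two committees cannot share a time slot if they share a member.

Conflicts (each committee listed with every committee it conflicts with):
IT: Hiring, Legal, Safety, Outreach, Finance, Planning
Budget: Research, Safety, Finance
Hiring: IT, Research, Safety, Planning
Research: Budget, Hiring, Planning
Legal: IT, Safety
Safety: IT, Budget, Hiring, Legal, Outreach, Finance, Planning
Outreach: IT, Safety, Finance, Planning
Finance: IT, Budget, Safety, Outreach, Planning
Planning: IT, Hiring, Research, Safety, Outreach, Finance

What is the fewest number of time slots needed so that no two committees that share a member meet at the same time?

IT, Safety, Outreach, Finance, Planning are mutually in conflict, so at least 5 time slots are needed.
A valid assignment using 5 time slots: IT=3, Budget=2, Hiring=4, Research=1, Legal=2, Safety=1, Outreach=5, Finance=4, Planning=2. No two conflicting committees share a time slot.

5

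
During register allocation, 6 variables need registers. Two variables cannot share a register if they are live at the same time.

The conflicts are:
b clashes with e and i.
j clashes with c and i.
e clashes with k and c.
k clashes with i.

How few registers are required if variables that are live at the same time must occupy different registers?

The cycle e-c-j-i-k-e has odd length 5, so it cannot be 2-colored; at least 3 registers are needed.
Using 3 registers: b=2, j=2, e=1, k=2, c=3, i=1. Every pair that conflicts lands in different registers.

3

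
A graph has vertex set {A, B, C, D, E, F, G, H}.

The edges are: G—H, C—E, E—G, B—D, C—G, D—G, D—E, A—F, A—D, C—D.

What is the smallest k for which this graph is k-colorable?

4

C, D, E, G form a clique, so at least 4 colors are needed.
4 colors suffice: A=blue, B=blue, C=yellow, D=red, E=green, F=red, G=blue, H=red. Each edge has distinct colors on its endpoints.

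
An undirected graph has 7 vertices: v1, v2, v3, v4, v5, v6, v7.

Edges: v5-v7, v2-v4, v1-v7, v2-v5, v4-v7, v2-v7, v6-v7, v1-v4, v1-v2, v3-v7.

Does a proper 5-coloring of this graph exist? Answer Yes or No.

Yes

The chromatic number is 4. v1, v2, v4, v7 form a clique, so at least 4 colors are needed.
4 colors suffice: color 1 → {v7}; color 2 → {v2, v3, v6}; color 3 → {v4, v5}; color 4 → {v1}.
Since 5 ≥ 4, a proper 5-coloring certainly exists.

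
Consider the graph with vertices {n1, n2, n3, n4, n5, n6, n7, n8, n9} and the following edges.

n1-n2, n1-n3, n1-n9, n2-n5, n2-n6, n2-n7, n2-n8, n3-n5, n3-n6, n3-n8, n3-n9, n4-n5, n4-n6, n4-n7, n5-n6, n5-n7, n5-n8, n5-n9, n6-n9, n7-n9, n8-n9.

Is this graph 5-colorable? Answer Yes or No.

Yes

The chromatic number is 4. n3, n5, n8, n9 form a clique, so at least 4 colors are needed.
One proper 4-coloring: n1=R, n2=B, n3=Y, n4=B, n5=R, n6=G, n7=G, n8=G, n9=B.
Since 5 ≥ 4, a proper 5-coloring certainly exists.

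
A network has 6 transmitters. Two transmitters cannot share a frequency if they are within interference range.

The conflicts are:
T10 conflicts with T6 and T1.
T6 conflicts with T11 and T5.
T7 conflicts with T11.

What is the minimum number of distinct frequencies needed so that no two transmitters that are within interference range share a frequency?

T7 and T11 conflict, so at least 2 frequencies are needed.
2 frequencies suffice: T10=2, T6=1, T1=1, T7=1, T11=2, T5=2. Every pair that conflicts lands in different frequencies.

2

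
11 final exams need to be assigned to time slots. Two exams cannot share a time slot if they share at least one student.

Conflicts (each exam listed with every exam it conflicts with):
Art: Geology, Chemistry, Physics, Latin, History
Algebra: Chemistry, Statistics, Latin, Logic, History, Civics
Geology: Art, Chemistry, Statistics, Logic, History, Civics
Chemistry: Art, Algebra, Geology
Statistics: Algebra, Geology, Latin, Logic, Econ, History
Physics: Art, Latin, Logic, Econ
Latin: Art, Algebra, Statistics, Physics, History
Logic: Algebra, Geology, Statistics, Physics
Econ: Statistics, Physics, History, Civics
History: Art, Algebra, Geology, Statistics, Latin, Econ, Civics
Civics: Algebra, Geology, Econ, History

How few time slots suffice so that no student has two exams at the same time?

4

Algebra, Statistics, Latin, History are mutually in conflict, so at least 4 time slots are needed.
Using 4 time slots: Art=3, Algebra=2, Geology=2, Chemistry=1, Statistics=3, Physics=1, Latin=4, Logic=4, Econ=2, History=1, Civics=3. Each listed conflict is separated.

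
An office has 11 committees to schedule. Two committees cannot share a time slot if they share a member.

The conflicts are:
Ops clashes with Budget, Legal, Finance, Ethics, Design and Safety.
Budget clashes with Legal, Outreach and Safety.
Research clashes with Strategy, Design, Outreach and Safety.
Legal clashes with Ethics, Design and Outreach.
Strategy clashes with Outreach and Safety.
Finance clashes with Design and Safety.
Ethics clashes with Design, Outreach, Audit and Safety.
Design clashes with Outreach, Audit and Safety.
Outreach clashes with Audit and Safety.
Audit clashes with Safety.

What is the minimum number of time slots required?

Ethics, Design, Outreach, Audit, Safety are mutually in conflict, so at least 5 time slots are needed.
5 time slots suffice: time slot 1 → {Legal, Safety}; time slot 2 → {Ops, Outreach}; time slot 3 → {Budget, Strategy, Design}; time slot 4 → {Research, Finance, Ethics}; time slot 5 → {Audit}. No two conflicting committees share a time slot.

5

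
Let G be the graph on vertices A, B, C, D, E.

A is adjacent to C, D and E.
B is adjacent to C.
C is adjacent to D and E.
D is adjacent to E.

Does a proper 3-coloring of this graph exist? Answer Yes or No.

No

A, C, D, E are mutually adjacent (a clique of size 4), so at least 4 colors are needed.
So 3 colors are not enough.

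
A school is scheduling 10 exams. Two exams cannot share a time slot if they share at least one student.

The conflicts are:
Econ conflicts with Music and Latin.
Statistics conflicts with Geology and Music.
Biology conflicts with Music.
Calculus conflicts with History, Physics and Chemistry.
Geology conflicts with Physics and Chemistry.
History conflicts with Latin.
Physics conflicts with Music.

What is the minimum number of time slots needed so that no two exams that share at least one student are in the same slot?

Calculus and History conflict, so at least 2 time slots are needed.
2 time slots suffice: time slot 1 → {Calculus, Geology, Music, Latin}; time slot 2 → {Econ, Statistics, Biology, History, Physics, Chemistry}. No two conflicting exams share a time slot.

2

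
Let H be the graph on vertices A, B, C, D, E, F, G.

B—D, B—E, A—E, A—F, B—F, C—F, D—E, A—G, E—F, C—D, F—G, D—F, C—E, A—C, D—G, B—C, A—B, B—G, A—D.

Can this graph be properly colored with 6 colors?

The chromatic number is 6. A, B, C, D, E, F are pairwise adjacent (a clique of size 6), so at least 6 colors are needed.
6 colors suffice: color 1 → {B}; color 2 → {A}; color 3 → {D}; color 4 → {F}; color 5 → {C, G}; color 6 → {E}.
That is already a proper 6-coloring.

Yes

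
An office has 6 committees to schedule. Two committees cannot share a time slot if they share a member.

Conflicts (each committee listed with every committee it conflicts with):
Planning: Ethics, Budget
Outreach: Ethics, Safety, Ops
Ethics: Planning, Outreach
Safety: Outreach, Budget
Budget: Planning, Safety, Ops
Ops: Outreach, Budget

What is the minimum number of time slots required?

3

The cycle Ethics-Outreach-Ops-Budget-Planning-Ethics has odd length 5, so it cannot be 2-colored; at least 3 time slots are needed.
Using 3 time slots: Planning=2, Outreach=1, Ethics=3, Safety=2, Budget=1, Ops=2. No two conflicting committees share a time slot.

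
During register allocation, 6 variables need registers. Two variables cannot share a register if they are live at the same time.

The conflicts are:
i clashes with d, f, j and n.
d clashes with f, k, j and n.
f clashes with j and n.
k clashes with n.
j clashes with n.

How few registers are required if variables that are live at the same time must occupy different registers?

i, d, f, j, n all conflict with each other, so at least 5 registers are needed.
5 registers suffice: i=3, d=2, f=5, k=3, j=4, n=1. Each listed conflict is separated.

5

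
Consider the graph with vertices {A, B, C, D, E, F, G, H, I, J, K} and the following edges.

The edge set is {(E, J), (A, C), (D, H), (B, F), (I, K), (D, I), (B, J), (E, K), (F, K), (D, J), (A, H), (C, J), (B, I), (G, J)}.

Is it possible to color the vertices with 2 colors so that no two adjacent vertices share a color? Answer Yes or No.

No

The cycle F-B-J-E-K-F has odd length 5, so it cannot be 2-colored; at least 3 colors are needed.
So 2 colors are not enough.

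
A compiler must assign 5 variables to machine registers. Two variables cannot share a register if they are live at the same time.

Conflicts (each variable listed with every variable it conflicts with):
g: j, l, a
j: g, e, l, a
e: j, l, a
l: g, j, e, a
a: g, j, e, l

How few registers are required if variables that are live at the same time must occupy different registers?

4

j, e, l, a pairwise conflict, so at least 4 registers are needed.
4 registers suffice: g=4, j=2, e=4, l=3, a=1. Each listed conflict is separated.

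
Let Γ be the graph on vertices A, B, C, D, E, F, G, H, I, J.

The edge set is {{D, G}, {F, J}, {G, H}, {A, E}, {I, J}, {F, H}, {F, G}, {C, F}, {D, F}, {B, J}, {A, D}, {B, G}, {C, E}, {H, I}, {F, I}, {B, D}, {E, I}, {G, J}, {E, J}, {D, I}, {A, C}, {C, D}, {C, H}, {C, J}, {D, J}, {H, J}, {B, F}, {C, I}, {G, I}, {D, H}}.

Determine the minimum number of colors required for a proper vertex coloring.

C, D, F, H, I, J are pairwise adjacent (a clique of size 6), so at least 6 colors are needed.
6 colors suffice: A=1, B=4, C=3, D=2, E=2, F=5, G=3, H=6, I=4, J=1. No two adjacent vertices share a color.

6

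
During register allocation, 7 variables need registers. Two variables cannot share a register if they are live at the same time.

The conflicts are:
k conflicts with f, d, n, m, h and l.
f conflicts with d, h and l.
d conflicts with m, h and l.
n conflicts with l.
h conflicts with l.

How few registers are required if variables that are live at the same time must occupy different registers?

k, f, d, h, l are mutually in conflict, so at least 5 registers are needed.
5 registers suffice: register 1 → {k}; register 2 → {d, n}; register 3 → {m, l}; register 4 → {h}; register 5 → {f}. Every pair that conflicts lands in different registers.

5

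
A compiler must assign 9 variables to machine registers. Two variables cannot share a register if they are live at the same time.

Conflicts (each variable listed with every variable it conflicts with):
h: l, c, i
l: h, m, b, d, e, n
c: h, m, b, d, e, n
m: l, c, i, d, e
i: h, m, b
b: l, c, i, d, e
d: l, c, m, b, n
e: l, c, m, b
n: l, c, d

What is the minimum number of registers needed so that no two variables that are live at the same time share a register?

3

c, d, n are mutually in conflict, so at least 3 registers are needed.
Using 3 registers: h=2, l=1, c=1, m=2, i=1, b=2, d=3, e=3, n=2. Every pair that conflicts lands in different registers.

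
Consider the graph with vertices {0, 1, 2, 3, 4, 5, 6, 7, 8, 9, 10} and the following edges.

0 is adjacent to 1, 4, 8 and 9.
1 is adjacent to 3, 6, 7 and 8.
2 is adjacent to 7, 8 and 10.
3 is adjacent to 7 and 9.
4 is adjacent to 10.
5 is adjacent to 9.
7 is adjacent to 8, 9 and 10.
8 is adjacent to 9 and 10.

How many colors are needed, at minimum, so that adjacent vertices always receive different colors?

4

2, 7, 8, 10 are pairwise adjacent (a clique of size 4), so at least 4 colors are needed.
4 colors suffice: 0=b, 1=c, 2=d, 3=a, 4=a, 5=a, 6=a, 7=b, 8=a, 9=c, 10=c. No two adjacent vertices share a color.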